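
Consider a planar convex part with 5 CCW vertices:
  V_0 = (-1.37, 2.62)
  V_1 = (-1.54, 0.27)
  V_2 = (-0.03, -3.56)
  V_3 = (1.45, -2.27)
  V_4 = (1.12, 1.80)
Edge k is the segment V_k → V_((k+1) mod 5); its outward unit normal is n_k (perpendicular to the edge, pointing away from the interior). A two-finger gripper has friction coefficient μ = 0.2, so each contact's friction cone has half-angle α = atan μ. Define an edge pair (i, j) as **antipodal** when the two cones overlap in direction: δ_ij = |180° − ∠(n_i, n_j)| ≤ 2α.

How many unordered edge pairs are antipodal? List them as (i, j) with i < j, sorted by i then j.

α = atan 0.2 = 11.31°;  2α = 22.62°
n_0 = (-0.9974, +0.0722)
n_1 = (-0.9303, -0.3668)
n_2 = (+0.6571, -0.7538)
n_3 = (+0.9967, +0.0808)
n_4 = (+0.3128, +0.9498)
  (0,1): δ = 154.35°  ·
  (0,2): δ = 44.79°  ·
  (0,3): δ = 8.77°  ✓
  (0,4): δ = 75.91°  ·
  (1,2): δ = 70.44°  ·
  (1,3): δ = 16.88°  ✓
  (1,4): δ = 50.26°  ·
  (2,3): δ = 126.44°  ·
  (2,4): δ = 59.30°  ·
  (3,4): δ = 112.86°  ·
antipodal pairs: 2

count = 2; pairs: (0,3), (1,3)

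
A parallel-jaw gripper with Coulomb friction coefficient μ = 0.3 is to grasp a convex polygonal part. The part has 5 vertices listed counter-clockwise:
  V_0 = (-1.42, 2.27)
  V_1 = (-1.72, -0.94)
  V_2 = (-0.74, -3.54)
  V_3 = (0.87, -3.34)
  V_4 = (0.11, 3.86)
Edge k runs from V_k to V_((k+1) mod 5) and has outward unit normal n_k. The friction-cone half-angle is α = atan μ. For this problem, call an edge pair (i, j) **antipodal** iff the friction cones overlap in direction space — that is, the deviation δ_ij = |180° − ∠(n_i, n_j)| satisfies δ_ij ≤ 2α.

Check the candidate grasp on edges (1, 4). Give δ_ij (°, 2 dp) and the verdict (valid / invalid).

α = atan 0.3 = 16.70°;  2α = 33.40°
edge 1: e_1 = (+0.98, -2.60);  n_1 = (-0.9357, -0.3527)
edge 4: e_4 = (-1.53, -1.59);  n_4 = (-0.7206, +0.6934)
∠(n_1, n_4) = 64.55°
δ = |180° − 64.55°| = 115.45°
115.45° > 2α = 33.40°  →  invalid

δ = 115.45°, invalid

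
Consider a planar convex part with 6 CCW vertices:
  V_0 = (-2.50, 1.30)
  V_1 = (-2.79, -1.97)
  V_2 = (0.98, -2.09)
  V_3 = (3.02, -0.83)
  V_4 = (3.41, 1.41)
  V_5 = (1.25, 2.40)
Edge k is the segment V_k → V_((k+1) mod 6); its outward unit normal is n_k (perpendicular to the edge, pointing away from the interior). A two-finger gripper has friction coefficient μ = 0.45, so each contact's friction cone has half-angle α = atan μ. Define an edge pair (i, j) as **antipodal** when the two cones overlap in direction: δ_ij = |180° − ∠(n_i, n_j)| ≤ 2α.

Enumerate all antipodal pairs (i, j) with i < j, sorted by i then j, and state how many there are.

count = 4; pairs: (0,3), (1,4), (1,5), (2,5)

α = atan 0.45 = 24.23°;  2α = 48.46°
n_0 = (-0.9961, +0.0883)
n_1 = (-0.0318, -0.9995)
n_2 = (+0.5255, -0.8508)
n_3 = (+0.9852, -0.1715)
n_4 = (+0.4167, +0.9091)
n_5 = (-0.2815, +0.9596)
  (0,1): δ = 86.76°  ·
  (0,2): δ = 53.23°  ·
  (0,3): δ = 4.81°  ✓
  (0,4): δ = 70.44°  ·
  (0,5): δ = 111.42°  ·
  (1,2): δ = 146.48°  ·
  (1,3): δ = 98.05°  ·
  (1,4): δ = 22.80°  ✓
  (1,5): δ = 18.17°  ✓
  (2,3): δ = 131.58°  ·
  (2,4): δ = 56.32°  ·
  (2,5): δ = 15.35°  ✓
  (3,4): δ = 104.75°  ·
  (3,5): δ = 63.78°  ·
  (4,5): δ = 139.03°  ·
antipodal pairs: 4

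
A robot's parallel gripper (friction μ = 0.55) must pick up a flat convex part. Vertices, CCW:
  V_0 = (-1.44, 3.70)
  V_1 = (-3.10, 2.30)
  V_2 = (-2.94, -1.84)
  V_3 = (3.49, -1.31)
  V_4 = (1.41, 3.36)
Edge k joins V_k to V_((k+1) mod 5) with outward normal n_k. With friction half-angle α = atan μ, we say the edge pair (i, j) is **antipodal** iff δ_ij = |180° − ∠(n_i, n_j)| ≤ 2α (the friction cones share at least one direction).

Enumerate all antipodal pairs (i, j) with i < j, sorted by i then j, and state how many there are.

count = 3; pairs: (0,2), (1,3), (2,4)

α = atan 0.55 = 28.81°;  2α = 57.62°
n_0 = (-0.6447, +0.7644)
n_1 = (-0.9993, -0.0386)
n_2 = (+0.0821, -0.9966)
n_3 = (+0.9135, +0.4069)
n_4 = (+0.1185, +0.9930)
  (0,1): δ = 127.93°  ·
  (0,2): δ = 35.43°  ✓
  (0,3): δ = 73.86°  ·
  (0,4): δ = 133.05°  ·
  (1,2): δ = 87.50°  ·
  (1,3): δ = 21.79°  ✓
  (1,4): δ = 80.98°  ·
  (2,3): δ = 70.70°  ·
  (2,4): δ = 11.52°  ✓
  (3,4): δ = 120.81°  ·
antipodal pairs: 3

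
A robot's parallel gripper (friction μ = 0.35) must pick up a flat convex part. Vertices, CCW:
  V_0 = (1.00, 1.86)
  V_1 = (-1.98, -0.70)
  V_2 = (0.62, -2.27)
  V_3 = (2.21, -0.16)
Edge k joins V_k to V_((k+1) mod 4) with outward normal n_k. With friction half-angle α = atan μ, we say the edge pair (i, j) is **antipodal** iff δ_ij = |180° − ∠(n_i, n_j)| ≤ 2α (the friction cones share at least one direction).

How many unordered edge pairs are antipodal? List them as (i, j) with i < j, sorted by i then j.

count = 2; pairs: (0,2), (1,3)

α = atan 0.35 = 19.29°;  2α = 38.58°
n_0 = (-0.6516, +0.7585)
n_1 = (-0.5169, -0.8560)
n_2 = (+0.7986, -0.6018)
n_3 = (+0.8579, +0.5139)
  (0,1): δ = 71.79°  ·
  (0,2): δ = 12.34°  ✓
  (0,3): δ = 80.26°  ·
  (1,2): δ = 95.87°  ·
  (1,3): δ = 27.95°  ✓
  (2,3): δ = 112.08°  ·
antipodal pairs: 2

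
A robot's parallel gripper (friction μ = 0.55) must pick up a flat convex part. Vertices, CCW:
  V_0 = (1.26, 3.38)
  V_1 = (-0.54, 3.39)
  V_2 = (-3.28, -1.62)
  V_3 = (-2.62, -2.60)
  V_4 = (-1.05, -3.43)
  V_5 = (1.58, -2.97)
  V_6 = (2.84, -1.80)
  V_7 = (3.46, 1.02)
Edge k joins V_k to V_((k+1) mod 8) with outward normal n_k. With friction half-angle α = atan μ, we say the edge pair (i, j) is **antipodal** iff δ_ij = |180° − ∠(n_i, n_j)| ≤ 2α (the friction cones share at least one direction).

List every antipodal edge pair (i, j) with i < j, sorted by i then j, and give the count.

α = atan 0.55 = 28.81°;  2α = 57.62°
n_0 = (+0.0056, +1.0000)
n_1 = (-0.8774, +0.4798)
n_2 = (-0.8294, -0.5586)
n_3 = (-0.4674, -0.8841)
n_4 = (+0.1723, -0.9850)
n_5 = (+0.6805, -0.7328)
n_6 = (+0.9767, -0.2147)
n_7 = (+0.7315, +0.6819)
  (0,1): δ = 118.36°  ·
  (0,2): δ = 55.72°  ✓
  (0,3): δ = 27.55°  ✓
  (0,4): δ = 10.24°  ✓
  (0,5): δ = 43.20°  ✓
  (0,6): δ = 77.92°  ·
  (0,7): δ = 133.31°  ·
  (1,2): δ = 117.37°  ·
  (1,3): δ = 89.19°  ·
  (1,4): δ = 51.40°  ✓
  (1,5): δ = 18.45°  ✓
  (1,6): δ = 16.27°  ✓
  (1,7): δ = 71.66°  ·
  (2,3): δ = 151.82°  ·
  (2,4): δ = 114.04°  ·
  (2,5): δ = 81.08°  ·
  (2,6): δ = 46.36°  ✓
  (2,7): δ = 9.03°  ✓
  (3,4): δ = 142.22°  ·
  (3,5): δ = 109.26°  ·
  (3,6): δ = 74.54°  ·
  (3,7): δ = 19.15°  ✓
  (4,5): δ = 147.04°  ·
  (4,6): δ = 112.32°  ·
  (4,7): δ = 56.93°  ✓
  (5,6): δ = 145.28°  ·
  (5,7): δ = 89.89°  ·
  (6,7): δ = 124.61°  ·
antipodal pairs: 11

count = 11; pairs: (0,2), (0,3), (0,4), (0,5), (1,4), (1,5), (1,6), (2,6), (2,7), (3,7), (4,7)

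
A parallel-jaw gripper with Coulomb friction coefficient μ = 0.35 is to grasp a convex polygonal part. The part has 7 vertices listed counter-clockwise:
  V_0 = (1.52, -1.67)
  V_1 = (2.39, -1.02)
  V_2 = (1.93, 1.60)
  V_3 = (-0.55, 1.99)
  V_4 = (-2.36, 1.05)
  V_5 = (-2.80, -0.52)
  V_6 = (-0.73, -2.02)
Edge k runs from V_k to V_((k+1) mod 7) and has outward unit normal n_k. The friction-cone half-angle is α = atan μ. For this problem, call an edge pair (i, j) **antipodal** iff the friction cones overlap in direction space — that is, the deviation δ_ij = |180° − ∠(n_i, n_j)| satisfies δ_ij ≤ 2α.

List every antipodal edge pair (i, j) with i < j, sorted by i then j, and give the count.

count = 6; pairs: (0,3), (0,4), (1,4), (2,5), (2,6), (3,6)

α = atan 0.35 = 19.29°;  2α = 38.58°
n_0 = (+0.5985, -0.8011)
n_1 = (+0.9849, +0.1729)
n_2 = (+0.1553, +0.9879)
n_3 = (-0.4609, +0.8875)
n_4 = (-0.9629, +0.2699)
n_5 = (-0.5868, -0.8097)
n_6 = (+0.1537, -0.9881)
  (0,1): δ = 116.81°  ·
  (0,2): δ = 45.70°  ·
  (0,3): δ = 9.32°  ✓
  (0,4): δ = 37.58°  ✓
  (0,5): δ = 107.31°  ·
  (0,6): δ = 152.08°  ·
  (1,2): δ = 108.90°  ·
  (1,3): δ = 72.51°  ·
  (1,4): δ = 25.61°  ✓
  (1,5): δ = 44.11°  ·
  (1,6): δ = 88.88°  ·
  (2,3): δ = 143.62°  ·
  (2,4): δ = 96.72°  ·
  (2,5): δ = 26.99°  ✓
  (2,6): δ = 17.78°  ✓
  (3,4): δ = 133.10°  ·
  (3,5): δ = 63.37°  ·
  (3,6): δ = 18.60°  ✓
  (4,5): δ = 110.27°  ·
  (4,6): δ = 65.50°  ·
  (5,6): δ = 135.23°  ·
antipodal pairs: 6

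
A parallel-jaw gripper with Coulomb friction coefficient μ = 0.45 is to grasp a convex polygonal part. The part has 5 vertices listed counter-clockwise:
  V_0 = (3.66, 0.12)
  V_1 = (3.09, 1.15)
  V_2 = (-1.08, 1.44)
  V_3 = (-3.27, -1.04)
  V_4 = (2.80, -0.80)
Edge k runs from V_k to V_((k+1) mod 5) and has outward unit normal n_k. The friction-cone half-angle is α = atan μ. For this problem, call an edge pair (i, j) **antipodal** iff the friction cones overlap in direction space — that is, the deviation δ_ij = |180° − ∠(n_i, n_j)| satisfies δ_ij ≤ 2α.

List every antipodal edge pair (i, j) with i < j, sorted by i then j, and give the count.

count = 3; pairs: (1,3), (2,3), (2,4)

α = atan 0.45 = 24.23°;  2α = 48.46°
n_0 = (+0.8750, +0.4842)
n_1 = (+0.0694, +0.9976)
n_2 = (-0.7496, +0.6619)
n_3 = (+0.0395, -0.9992)
n_4 = (+0.7305, -0.6829)
  (0,1): δ = 122.94°  ·
  (0,2): δ = 70.41°  ·
  (0,3): δ = 63.30°  ·
  (0,4): δ = 107.97°  ·
  (1,2): δ = 127.47°  ·
  (1,3): δ = 6.24°  ✓
  (1,4): δ = 50.91°  ·
  (2,3): δ = 46.29°  ✓
  (2,4): δ = 1.62°  ✓
  (3,4): δ = 135.33°  ·
antipodal pairs: 3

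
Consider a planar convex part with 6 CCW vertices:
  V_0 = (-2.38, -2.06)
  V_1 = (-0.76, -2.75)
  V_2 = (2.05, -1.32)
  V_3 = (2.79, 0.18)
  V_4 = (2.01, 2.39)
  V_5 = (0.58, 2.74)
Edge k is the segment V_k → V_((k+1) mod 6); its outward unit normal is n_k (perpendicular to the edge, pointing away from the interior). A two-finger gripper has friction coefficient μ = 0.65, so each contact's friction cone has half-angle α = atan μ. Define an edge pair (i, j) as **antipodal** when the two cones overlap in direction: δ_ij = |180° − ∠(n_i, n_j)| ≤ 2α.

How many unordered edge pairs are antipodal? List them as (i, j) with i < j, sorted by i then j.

α = atan 0.65 = 33.02°;  2α = 66.05°
n_0 = (-0.3919, -0.9200)
n_1 = (+0.4535, -0.8912)
n_2 = (+0.8968, -0.4424)
n_3 = (+0.9430, +0.3328)
n_4 = (+0.2377, +0.9713)
n_5 = (-0.8512, +0.5249)
  (0,1): δ = 129.96°  ·
  (0,2): δ = 93.19°  ·
  (0,3): δ = 47.49°  ✓
  (0,4): δ = 9.32°  ✓
  (0,5): δ = 81.41°  ·
  (1,2): δ = 143.23°  ·
  (1,3): δ = 97.53°  ·
  (1,4): δ = 40.72°  ✓
  (1,5): δ = 31.37°  ✓
  (2,3): δ = 134.30°  ·
  (2,4): δ = 77.49°  ·
  (2,5): δ = 5.40°  ✓
  (3,4): δ = 123.19°  ·
  (3,5): δ = 51.10°  ✓
  (4,5): δ = 107.91°  ·
antipodal pairs: 6

count = 6; pairs: (0,3), (0,4), (1,4), (1,5), (2,5), (3,5)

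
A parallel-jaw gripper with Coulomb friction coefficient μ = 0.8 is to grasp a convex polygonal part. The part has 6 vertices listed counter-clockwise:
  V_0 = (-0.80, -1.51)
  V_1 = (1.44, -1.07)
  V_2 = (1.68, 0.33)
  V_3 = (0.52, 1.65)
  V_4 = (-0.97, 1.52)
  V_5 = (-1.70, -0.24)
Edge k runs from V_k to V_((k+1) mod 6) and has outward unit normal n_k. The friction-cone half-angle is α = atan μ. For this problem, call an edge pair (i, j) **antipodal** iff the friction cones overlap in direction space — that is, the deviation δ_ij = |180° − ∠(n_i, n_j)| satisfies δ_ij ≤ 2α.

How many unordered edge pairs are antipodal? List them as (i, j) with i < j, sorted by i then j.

count = 9; pairs: (0,2), (0,3), (0,4), (1,3), (1,4), (1,5), (2,4), (2,5), (3,5)

α = atan 0.8 = 38.66°;  2α = 77.32°
n_0 = (+0.1927, -0.9812)
n_1 = (+0.9856, -0.1690)
n_2 = (+0.7512, +0.6601)
n_3 = (-0.0869, +0.9962)
n_4 = (-0.9237, +0.3831)
n_5 = (-0.8159, -0.5782)
  (0,1): δ = 110.84°  ·
  (0,2): δ = 59.80°  ✓
  (0,3): δ = 6.13°  ✓
  (0,4): δ = 56.36°  ✓
  (0,5): δ = 114.21°  ·
  (1,2): δ = 128.96°  ·
  (1,3): δ = 75.29°  ✓
  (1,4): δ = 12.80°  ✓
  (1,5): δ = 45.05°  ✓
  (2,3): δ = 126.32°  ·
  (2,4): δ = 63.84°  ✓
  (2,5): δ = 5.98°  ✓
  (3,4): δ = 117.51°  ·
  (3,5): δ = 59.66°  ✓
  (4,5): δ = 122.15°  ·
antipodal pairs: 9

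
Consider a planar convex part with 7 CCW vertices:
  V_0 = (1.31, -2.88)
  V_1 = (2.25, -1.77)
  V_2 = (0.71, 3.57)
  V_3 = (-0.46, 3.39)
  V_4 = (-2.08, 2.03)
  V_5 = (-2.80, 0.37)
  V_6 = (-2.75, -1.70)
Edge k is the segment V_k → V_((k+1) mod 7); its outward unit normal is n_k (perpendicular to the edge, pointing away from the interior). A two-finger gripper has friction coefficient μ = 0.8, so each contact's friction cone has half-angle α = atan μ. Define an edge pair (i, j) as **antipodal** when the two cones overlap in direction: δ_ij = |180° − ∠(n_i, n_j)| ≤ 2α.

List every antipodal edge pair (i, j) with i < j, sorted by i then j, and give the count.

count = 10; pairs: (0,2), (0,3), (0,4), (0,5), (1,3), (1,4), (1,5), (1,6), (2,6), (3,6)

α = atan 0.8 = 38.66°;  2α = 77.32°
n_0 = (+0.7631, -0.6463)
n_1 = (+0.9608, +0.2771)
n_2 = (-0.1521, +0.9884)
n_3 = (-0.6430, +0.7659)
n_4 = (-0.9174, +0.3979)
n_5 = (-0.9997, -0.0241)
n_6 = (-0.2791, -0.9603)
  (0,1): δ = 123.65°  ·
  (0,2): δ = 40.99°  ✓
  (0,3): δ = 9.73°  ✓
  (0,4): δ = 16.81°  ✓
  (0,5): δ = 41.64°  ✓
  (0,6): δ = 114.05°  ·
  (1,2): δ = 97.34°  ·
  (1,3): δ = 66.07°  ✓
  (1,4): δ = 39.54°  ✓
  (1,5): δ = 14.70°  ✓
  (1,6): δ = 57.71°  ✓
  (2,3): δ = 148.73°  ·
  (2,4): δ = 122.19°  ·
  (2,5): δ = 97.36°  ·
  (2,6): δ = 24.95°  ✓
  (3,4): δ = 153.46°  ·
  (3,5): δ = 128.63°  ·
  (3,6): δ = 56.22°  ✓
  (4,5): δ = 155.17°  ·
  (4,6): δ = 82.76°  ·
  (5,6): δ = 107.59°  ·
antipodal pairs: 10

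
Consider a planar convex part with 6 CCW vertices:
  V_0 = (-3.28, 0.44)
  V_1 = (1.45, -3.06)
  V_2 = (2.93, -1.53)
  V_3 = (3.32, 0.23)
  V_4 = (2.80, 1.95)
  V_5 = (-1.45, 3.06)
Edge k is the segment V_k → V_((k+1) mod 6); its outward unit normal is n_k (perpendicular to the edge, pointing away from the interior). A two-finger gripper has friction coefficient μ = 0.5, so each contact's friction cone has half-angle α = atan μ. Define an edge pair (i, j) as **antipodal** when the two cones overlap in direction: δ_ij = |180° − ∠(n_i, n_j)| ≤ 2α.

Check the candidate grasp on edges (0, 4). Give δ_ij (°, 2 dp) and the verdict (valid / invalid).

δ = 21.86°, valid

α = atan 0.5 = 26.57°;  2α = 53.13°
edge 0: e_0 = (+4.73, -3.50);  n_0 = (-0.5948, -0.8039)
edge 4: e_4 = (-4.25, +1.11);  n_4 = (+0.2527, +0.9675)
∠(n_0, n_4) = 158.14°
δ = |180° − 158.14°| = 21.86°
21.86° ≤ 2α = 53.13°  →  valid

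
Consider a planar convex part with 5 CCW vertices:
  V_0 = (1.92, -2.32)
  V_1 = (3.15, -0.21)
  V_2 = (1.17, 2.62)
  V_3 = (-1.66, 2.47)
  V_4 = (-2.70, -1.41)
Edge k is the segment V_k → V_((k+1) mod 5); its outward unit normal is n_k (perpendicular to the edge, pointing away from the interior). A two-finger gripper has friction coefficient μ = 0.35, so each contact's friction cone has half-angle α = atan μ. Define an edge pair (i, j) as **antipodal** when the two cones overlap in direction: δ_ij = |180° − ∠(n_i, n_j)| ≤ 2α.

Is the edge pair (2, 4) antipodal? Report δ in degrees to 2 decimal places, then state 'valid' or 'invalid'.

α = atan 0.35 = 19.29°;  2α = 38.58°
edge 2: e_2 = (-2.83, -0.15);  n_2 = (-0.0529, +0.9986)
edge 4: e_4 = (+4.62, -0.91);  n_4 = (-0.1933, -0.9811)
∠(n_2, n_4) = 165.82°
δ = |180° − 165.82°| = 14.18°
14.18° ≤ 2α = 38.58°  →  valid

δ = 14.18°, valid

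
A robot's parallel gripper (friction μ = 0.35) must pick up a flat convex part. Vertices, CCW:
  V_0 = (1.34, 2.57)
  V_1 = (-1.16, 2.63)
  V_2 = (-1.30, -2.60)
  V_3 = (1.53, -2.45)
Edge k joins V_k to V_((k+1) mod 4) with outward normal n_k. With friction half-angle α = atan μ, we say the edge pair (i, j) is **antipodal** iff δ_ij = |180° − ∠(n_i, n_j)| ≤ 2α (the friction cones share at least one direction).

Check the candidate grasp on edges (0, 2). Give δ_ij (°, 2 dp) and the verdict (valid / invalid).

α = atan 0.35 = 19.29°;  2α = 38.58°
edge 0: e_0 = (-2.50, +0.06);  n_0 = (+0.0240, +0.9997)
edge 2: e_2 = (+2.83, +0.15);  n_2 = (+0.0529, -0.9986)
∠(n_0, n_2) = 175.59°
δ = |180° − 175.59°| = 4.41°
4.41° ≤ 2α = 38.58°  →  valid

δ = 4.41°, valid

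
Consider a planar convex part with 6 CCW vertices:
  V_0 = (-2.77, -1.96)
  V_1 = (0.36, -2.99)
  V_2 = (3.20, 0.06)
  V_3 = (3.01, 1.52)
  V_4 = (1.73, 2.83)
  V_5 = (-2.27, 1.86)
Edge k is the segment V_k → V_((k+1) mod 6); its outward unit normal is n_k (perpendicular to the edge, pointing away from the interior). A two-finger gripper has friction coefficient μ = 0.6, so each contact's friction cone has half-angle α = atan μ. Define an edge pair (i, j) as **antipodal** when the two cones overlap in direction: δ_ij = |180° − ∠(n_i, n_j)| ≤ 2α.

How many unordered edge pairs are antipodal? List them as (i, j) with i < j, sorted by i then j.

α = atan 0.6 = 30.96°;  2α = 61.93°
n_0 = (-0.3126, -0.9499)
n_1 = (+0.7319, -0.6815)
n_2 = (+0.9916, +0.1290)
n_3 = (+0.7152, +0.6989)
n_4 = (-0.2357, +0.9718)
n_5 = (-0.9915, +0.1298)
  (0,1): δ = 114.74°  ·
  (0,2): δ = 64.37°  ·
  (0,3): δ = 27.45°  ✓
  (0,4): δ = 31.85°  ✓
  (0,5): δ = 100.76°  ·
  (1,2): δ = 129.63°  ·
  (1,3): δ = 92.71°  ·
  (1,4): δ = 33.41°  ✓
  (1,5): δ = 35.50°  ✓
  (2,3): δ = 143.08°  ·
  (2,4): δ = 83.78°  ·
  (2,5): δ = 14.87°  ✓
  (3,4): δ = 120.71°  ·
  (3,5): δ = 51.79°  ✓
  (4,5): δ = 111.09°  ·
antipodal pairs: 6

count = 6; pairs: (0,3), (0,4), (1,4), (1,5), (2,5), (3,5)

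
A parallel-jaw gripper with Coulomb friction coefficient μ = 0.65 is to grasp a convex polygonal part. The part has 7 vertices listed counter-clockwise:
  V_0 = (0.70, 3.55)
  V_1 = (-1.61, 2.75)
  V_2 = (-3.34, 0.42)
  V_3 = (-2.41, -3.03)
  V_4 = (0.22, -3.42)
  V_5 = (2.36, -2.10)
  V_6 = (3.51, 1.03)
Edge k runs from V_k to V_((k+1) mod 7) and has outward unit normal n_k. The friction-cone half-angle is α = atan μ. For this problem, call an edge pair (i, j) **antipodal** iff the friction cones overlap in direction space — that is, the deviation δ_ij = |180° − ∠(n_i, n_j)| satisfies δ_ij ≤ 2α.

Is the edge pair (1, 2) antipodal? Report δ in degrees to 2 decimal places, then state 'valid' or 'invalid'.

δ = 128.32°, invalid

α = atan 0.65 = 33.02°;  2α = 66.05°
edge 1: e_1 = (-1.73, -2.33);  n_1 = (-0.8029, +0.5961)
edge 2: e_2 = (+0.93, -3.45);  n_2 = (-0.9655, -0.2603)
∠(n_1, n_2) = 51.68°
δ = |180° − 51.68°| = 128.32°
128.32° > 2α = 66.05°  →  invalid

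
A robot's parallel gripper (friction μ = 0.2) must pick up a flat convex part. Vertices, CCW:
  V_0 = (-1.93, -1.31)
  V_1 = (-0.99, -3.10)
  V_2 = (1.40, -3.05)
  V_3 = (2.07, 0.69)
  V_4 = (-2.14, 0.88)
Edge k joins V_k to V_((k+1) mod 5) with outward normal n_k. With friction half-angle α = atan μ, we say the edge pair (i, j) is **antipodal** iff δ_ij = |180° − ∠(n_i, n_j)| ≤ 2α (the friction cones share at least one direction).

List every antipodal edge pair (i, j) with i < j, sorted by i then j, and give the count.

α = atan 0.2 = 11.31°;  2α = 22.62°
n_0 = (-0.8853, -0.4649)
n_1 = (+0.0209, -0.9998)
n_2 = (+0.9843, -0.1763)
n_3 = (+0.0451, +0.9990)
n_4 = (-0.9954, -0.0955)
  (0,1): δ = 116.51°  ·
  (0,2): δ = 37.86°  ·
  (0,3): δ = 59.71°  ·
  (0,4): δ = 157.77°  ·
  (1,2): δ = 101.35°  ·
  (1,3): δ = 3.78°  ✓
  (1,4): δ = 94.28°  ·
  (2,3): δ = 82.43°  ·
  (2,4): δ = 15.63°  ✓
  (3,4): δ = 81.94°  ·
antipodal pairs: 2

count = 2; pairs: (1,3), (2,4)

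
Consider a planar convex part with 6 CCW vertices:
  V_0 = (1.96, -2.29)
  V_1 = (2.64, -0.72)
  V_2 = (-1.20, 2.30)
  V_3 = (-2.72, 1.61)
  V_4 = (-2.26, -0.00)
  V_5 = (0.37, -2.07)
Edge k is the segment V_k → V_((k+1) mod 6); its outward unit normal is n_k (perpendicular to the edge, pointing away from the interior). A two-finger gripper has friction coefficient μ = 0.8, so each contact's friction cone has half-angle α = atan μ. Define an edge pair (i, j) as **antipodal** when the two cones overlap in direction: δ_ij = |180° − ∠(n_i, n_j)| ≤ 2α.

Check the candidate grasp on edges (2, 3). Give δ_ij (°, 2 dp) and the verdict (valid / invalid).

α = atan 0.8 = 38.66°;  2α = 77.32°
edge 2: e_2 = (-1.52, -0.69);  n_2 = (-0.4134, +0.9106)
edge 3: e_3 = (+0.46, -1.61);  n_3 = (-0.9615, -0.2747)
∠(n_2, n_3) = 81.53°
δ = |180° − 81.53°| = 98.47°
98.47° > 2α = 77.32°  →  invalid

δ = 98.47°, invalid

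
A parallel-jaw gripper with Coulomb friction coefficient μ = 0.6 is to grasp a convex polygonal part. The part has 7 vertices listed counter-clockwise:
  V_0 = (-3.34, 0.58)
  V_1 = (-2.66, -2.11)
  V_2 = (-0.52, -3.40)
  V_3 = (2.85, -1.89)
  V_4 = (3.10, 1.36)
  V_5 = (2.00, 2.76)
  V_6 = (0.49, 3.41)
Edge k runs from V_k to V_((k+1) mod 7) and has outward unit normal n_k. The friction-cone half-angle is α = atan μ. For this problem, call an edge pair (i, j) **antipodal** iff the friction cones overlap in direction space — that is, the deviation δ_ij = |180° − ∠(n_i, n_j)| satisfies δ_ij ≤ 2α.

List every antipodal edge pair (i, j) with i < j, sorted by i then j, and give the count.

count = 8; pairs: (0,3), (0,4), (0,5), (1,4), (1,5), (2,5), (2,6), (3,6)

α = atan 0.6 = 30.96°;  2α = 61.93°
n_0 = (-0.9695, -0.2451)
n_1 = (-0.5163, -0.8564)
n_2 = (+0.4089, -0.9126)
n_3 = (+0.9971, -0.0767)
n_4 = (+0.7863, +0.6178)
n_5 = (+0.3954, +0.9185)
n_6 = (-0.5943, +0.8043)
  (0,1): δ = 135.27°  ·
  (0,2): δ = 80.05°  ·
  (0,3): δ = 18.59°  ✓
  (0,4): δ = 23.97°  ✓
  (0,5): δ = 52.52°  ✓
  (0,6): δ = 112.27°  ·
  (1,2): δ = 124.78°  ·
  (1,3): δ = 63.32°  ·
  (1,4): δ = 20.76°  ✓
  (1,5): δ = 7.79°  ✓
  (1,6): δ = 67.54°  ·
  (2,3): δ = 118.53°  ·
  (2,4): δ = 75.98°  ·
  (2,5): δ = 47.43°  ✓
  (2,6): δ = 12.33°  ✓
  (3,4): δ = 137.44°  ·
  (3,5): δ = 108.89°  ·
  (3,6): δ = 49.14°  ✓
  (4,5): δ = 151.45°  ·
  (4,6): δ = 91.70°  ·
  (5,6): δ = 120.25°  ·
antipodal pairs: 8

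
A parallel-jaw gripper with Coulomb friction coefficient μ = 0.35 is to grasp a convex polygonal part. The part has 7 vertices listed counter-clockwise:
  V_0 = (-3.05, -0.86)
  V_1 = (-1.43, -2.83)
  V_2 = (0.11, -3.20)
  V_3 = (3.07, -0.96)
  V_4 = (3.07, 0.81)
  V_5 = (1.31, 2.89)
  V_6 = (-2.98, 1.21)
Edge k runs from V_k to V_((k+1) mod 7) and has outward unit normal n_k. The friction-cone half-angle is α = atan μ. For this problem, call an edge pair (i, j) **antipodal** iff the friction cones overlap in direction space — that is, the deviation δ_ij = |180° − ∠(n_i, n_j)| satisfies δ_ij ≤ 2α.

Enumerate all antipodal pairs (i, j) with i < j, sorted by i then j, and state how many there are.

α = atan 0.35 = 19.29°;  2α = 38.58°
n_0 = (-0.7724, -0.6352)
n_1 = (-0.2336, -0.9723)
n_2 = (+0.6034, -0.7974)
n_3 = (+1.0000, -0.0000)
n_4 = (+0.7634, +0.6459)
n_5 = (-0.3646, +0.9311)
n_6 = (-0.9994, +0.0338)
  (0,1): δ = 142.94°  ·
  (0,2): δ = 92.31°  ·
  (0,3): δ = 39.43°  ·
  (0,4): δ = 0.80°  ✓
  (0,5): δ = 71.95°  ·
  (0,6): δ = 138.63°  ·
  (1,2): δ = 129.37°  ·
  (1,3): δ = 76.49°  ·
  (1,4): δ = 36.25°  ✓
  (1,5): δ = 34.90°  ✓
  (1,6): δ = 101.57°  ·
  (2,3): δ = 127.12°  ·
  (2,4): δ = 86.88°  ·
  (2,5): δ = 15.73°  ✓
  (2,6): δ = 50.95°  ·
  (3,4): δ = 139.76°  ·
  (3,5): δ = 68.61°  ·
  (3,6): δ = 1.94°  ✓
  (4,5): δ = 108.85°  ·
  (4,6): δ = 42.17°  ·
  (5,6): δ = 113.32°  ·
antipodal pairs: 5

count = 5; pairs: (0,4), (1,4), (1,5), (2,5), (3,6)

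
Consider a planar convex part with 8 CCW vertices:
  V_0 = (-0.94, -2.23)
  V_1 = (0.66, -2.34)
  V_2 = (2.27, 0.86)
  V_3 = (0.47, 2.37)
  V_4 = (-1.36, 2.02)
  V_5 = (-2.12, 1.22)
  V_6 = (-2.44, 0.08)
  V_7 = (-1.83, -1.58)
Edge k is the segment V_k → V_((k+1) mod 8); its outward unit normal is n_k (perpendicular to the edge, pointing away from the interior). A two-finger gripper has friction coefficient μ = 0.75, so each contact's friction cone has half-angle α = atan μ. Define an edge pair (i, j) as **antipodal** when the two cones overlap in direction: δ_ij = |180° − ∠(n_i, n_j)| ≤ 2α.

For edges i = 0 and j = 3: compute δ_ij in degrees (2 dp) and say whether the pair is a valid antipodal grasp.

α = atan 0.75 = 36.87°;  2α = 73.74°
edge 0: e_0 = (+1.60, -0.11);  n_0 = (-0.0686, -0.9976)
edge 3: e_3 = (-1.83, -0.35);  n_3 = (-0.1879, +0.9822)
∠(n_0, n_3) = 165.24°
δ = |180° − 165.24°| = 14.76°
14.76° ≤ 2α = 73.74°  →  valid

δ = 14.76°, valid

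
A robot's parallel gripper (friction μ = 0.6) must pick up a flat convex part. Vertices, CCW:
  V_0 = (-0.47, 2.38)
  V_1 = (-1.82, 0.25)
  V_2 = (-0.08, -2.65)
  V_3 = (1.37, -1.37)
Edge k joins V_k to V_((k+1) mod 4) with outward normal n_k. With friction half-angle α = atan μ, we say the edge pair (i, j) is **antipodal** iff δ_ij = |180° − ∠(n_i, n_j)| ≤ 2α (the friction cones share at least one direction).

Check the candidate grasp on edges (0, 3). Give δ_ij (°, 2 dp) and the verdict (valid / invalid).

α = atan 0.6 = 30.96°;  2α = 61.93°
edge 0: e_0 = (-1.35, -2.13);  n_0 = (-0.8446, +0.5353)
edge 3: e_3 = (-1.84, +3.75);  n_3 = (+0.8978, +0.4405)
∠(n_0, n_3) = 121.50°
δ = |180° − 121.50°| = 58.50°
58.50° ≤ 2α = 61.93°  →  valid

δ = 58.50°, valid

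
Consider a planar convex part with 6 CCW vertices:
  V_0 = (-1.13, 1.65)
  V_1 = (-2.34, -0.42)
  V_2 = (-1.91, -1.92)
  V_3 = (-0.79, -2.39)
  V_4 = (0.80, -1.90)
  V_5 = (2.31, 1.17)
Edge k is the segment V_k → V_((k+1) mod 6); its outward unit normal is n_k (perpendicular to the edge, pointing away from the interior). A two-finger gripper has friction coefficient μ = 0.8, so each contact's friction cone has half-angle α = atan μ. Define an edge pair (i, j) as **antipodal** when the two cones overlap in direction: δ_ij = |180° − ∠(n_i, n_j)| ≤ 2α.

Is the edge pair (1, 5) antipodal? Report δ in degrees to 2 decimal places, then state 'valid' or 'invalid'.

δ = 66.06°, valid

α = atan 0.8 = 38.66°;  2α = 77.32°
edge 1: e_1 = (+0.43, -1.50);  n_1 = (-0.9613, -0.2756)
edge 5: e_5 = (-3.44, +0.48);  n_5 = (+0.1382, +0.9904)
∠(n_1, n_5) = 113.94°
δ = |180° − 113.94°| = 66.06°
66.06° ≤ 2α = 77.32°  →  valid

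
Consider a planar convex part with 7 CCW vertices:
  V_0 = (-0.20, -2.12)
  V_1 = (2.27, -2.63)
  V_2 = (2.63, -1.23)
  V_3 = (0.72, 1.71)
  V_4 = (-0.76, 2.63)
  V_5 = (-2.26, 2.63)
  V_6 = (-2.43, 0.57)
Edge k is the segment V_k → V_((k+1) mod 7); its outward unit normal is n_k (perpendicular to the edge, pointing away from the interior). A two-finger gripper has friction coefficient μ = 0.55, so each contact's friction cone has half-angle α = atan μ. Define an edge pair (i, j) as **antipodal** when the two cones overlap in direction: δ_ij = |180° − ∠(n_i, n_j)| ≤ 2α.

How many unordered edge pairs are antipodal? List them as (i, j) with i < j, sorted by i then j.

count = 9; pairs: (0,2), (0,3), (0,4), (1,5), (1,6), (2,5), (2,6), (3,6), (4,6)

α = atan 0.55 = 28.81°;  2α = 57.62°
n_0 = (-0.2022, -0.9793)
n_1 = (+0.9685, -0.2490)
n_2 = (+0.8386, +0.5448)
n_3 = (+0.5279, +0.8493)
n_4 = (+0.0000, +1.0000)
n_5 = (-0.9966, +0.0822)
n_6 = (-0.7699, -0.6382)
  (0,1): δ = 92.75°  ·
  (0,2): δ = 45.32°  ✓
  (0,3): δ = 20.20°  ✓
  (0,4): δ = 11.67°  ✓
  (0,5): δ = 96.95°  ·
  (0,6): δ = 141.32°  ·
  (1,2): δ = 132.57°  ·
  (1,3): δ = 107.45°  ·
  (1,4): δ = 75.58°  ·
  (1,5): δ = 9.70°  ✓
  (1,6): δ = 54.08°  ✓
  (2,3): δ = 154.88°  ·
  (2,4): δ = 123.01°  ·
  (2,5): δ = 37.73°  ✓
  (2,6): δ = 6.65°  ✓
  (3,4): δ = 148.13°  ·
  (3,5): δ = 62.85°  ·
  (3,6): δ = 18.48°  ✓
  (4,5): δ = 94.72°  ·
  (4,6): δ = 50.34°  ✓
  (5,6): δ = 135.62°  ·
antipodal pairs: 9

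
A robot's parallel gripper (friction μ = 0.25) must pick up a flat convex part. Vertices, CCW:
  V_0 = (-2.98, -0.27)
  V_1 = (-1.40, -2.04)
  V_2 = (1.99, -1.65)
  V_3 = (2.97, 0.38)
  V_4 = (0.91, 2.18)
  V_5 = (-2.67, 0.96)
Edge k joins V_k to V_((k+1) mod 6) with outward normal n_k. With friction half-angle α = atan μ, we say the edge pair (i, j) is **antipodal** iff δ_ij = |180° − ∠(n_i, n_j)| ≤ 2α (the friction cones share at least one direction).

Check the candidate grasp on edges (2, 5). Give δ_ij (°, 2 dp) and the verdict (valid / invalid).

δ = 11.62°, valid

α = atan 0.25 = 14.04°;  2α = 28.07°
edge 2: e_2 = (+0.98, +2.03);  n_2 = (+0.9006, -0.4347)
edge 5: e_5 = (-0.31, -1.23);  n_5 = (-0.9697, +0.2444)
∠(n_2, n_5) = 168.38°
δ = |180° − 168.38°| = 11.62°
11.62° ≤ 2α = 28.07°  →  valid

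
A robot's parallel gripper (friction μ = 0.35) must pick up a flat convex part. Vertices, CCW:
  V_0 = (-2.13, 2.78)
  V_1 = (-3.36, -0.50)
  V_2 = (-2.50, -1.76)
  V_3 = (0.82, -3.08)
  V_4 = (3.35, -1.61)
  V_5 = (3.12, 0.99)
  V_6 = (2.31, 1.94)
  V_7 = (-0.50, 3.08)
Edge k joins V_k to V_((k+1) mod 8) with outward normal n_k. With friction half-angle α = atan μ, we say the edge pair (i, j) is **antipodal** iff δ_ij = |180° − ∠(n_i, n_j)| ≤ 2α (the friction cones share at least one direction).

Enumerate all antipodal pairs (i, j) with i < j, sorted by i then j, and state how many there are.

α = atan 0.35 = 19.29°;  2α = 38.58°
n_0 = (-0.9363, +0.3511)
n_1 = (-0.8259, -0.5637)
n_2 = (-0.3695, -0.9292)
n_3 = (+0.5024, -0.8646)
n_4 = (+0.9961, +0.0881)
n_5 = (+0.7610, +0.6488)
n_6 = (+0.3759, +0.9266)
n_7 = (-0.1810, +0.9835)
  (0,1): δ = 125.13°  ·
  (0,2): δ = 91.13°  ·
  (0,3): δ = 39.29°  ·
  (0,4): δ = 25.61°  ✓
  (0,5): δ = 61.01°  ·
  (0,6): δ = 88.47°  ·
  (0,7): δ = 120.98°  ·
  (1,2): δ = 146.00°  ·
  (1,3): δ = 94.16°  ·
  (1,4): δ = 29.26°  ✓
  (1,5): δ = 6.14°  ✓
  (1,6): δ = 33.60°  ✓
  (1,7): δ = 66.11°  ·
  (2,3): δ = 128.16°  ·
  (2,4): δ = 63.26°  ·
  (2,5): δ = 27.87°  ✓
  (2,6): δ = 0.40°  ✓
  (2,7): δ = 32.11°  ✓
  (3,4): δ = 115.10°  ·
  (3,5): δ = 79.71°  ·
  (3,6): δ = 52.24°  ·
  (3,7): δ = 19.73°  ✓
  (4,5): δ = 144.60°  ·
  (4,6): δ = 117.14°  ·
  (4,7): δ = 84.63°  ·
  (5,6): δ = 152.53°  ·
  (5,7): δ = 120.02°  ·
  (6,7): δ = 147.49°  ·
antipodal pairs: 8

count = 8; pairs: (0,4), (1,4), (1,5), (1,6), (2,5), (2,6), (2,7), (3,7)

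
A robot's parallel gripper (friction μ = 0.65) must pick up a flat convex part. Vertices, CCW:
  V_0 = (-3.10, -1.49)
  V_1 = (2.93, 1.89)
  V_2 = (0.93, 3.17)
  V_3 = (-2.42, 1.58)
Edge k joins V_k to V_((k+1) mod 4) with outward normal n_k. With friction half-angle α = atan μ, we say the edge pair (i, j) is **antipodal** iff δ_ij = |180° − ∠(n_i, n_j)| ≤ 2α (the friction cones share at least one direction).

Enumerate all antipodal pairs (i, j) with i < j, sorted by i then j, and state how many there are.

α = atan 0.65 = 33.02°;  2α = 66.05°
n_0 = (+0.4890, -0.8723)
n_1 = (+0.5391, +0.8423)
n_2 = (-0.4288, +0.9034)
n_3 = (-0.9763, +0.2163)
  (0,1): δ = 61.89°  ✓
  (0,2): δ = 3.88°  ✓
  (0,3): δ = 48.24°  ✓
  (1,2): δ = 121.99°  ·
  (1,3): δ = 69.87°  ·
  (2,3): δ = 127.88°  ·
antipodal pairs: 3

count = 3; pairs: (0,1), (0,2), (0,3)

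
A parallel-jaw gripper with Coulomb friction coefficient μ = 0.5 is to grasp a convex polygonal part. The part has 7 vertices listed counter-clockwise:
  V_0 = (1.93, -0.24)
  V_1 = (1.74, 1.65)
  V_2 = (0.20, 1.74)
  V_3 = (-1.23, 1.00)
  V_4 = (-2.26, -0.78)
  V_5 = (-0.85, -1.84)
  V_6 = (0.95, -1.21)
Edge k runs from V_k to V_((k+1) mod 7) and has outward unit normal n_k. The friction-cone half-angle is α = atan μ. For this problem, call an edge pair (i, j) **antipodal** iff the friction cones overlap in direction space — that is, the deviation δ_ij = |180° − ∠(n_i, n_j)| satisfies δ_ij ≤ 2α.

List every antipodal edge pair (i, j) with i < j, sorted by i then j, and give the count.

count = 9; pairs: (0,3), (0,4), (1,4), (1,5), (1,6), (2,5), (2,6), (3,5), (3,6)

α = atan 0.5 = 26.57°;  2α = 53.13°
n_0 = (+0.9950, +0.1000)
n_1 = (+0.0583, +0.9983)
n_2 = (-0.4596, +0.8881)
n_3 = (-0.8655, +0.5008)
n_4 = (-0.6009, -0.7993)
n_5 = (+0.3304, -0.9439)
n_6 = (+0.7035, -0.7107)
  (0,1): δ = 99.09°  ·
  (0,2): δ = 68.38°  ·
  (0,3): δ = 35.80°  ✓
  (0,4): δ = 47.32°  ✓
  (0,5): δ = 103.55°  ·
  (0,6): δ = 128.97°  ·
  (1,2): δ = 149.29°  ·
  (1,3): δ = 116.71°  ·
  (1,4): δ = 33.59°  ✓
  (1,5): δ = 22.63°  ✓
  (1,6): δ = 48.05°  ✓
  (2,3): δ = 147.42°  ·
  (2,4): δ = 64.30°  ·
  (2,5): δ = 8.07°  ✓
  (2,6): δ = 17.35°  ✓
  (3,4): δ = 96.88°  ·
  (3,5): δ = 40.65°  ✓
  (3,6): δ = 15.24°  ✓
  (4,5): δ = 123.78°  ·
  (4,6): δ = 98.36°  ·
  (5,6): δ = 154.58°  ·
antipodal pairs: 9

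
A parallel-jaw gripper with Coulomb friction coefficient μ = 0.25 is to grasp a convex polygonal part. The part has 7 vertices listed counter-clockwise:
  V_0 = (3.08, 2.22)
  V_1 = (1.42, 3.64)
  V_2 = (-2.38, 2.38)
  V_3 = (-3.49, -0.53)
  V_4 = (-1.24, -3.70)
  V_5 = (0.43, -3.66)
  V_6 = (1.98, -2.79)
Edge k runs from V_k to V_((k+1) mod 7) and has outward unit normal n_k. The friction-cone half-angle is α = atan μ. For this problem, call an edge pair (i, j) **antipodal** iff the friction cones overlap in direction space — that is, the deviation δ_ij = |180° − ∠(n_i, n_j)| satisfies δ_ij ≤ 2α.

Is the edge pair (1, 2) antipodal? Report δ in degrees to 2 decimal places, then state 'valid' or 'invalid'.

δ = 129.22°, invalid

α = atan 0.25 = 14.04°;  2α = 28.07°
edge 1: e_1 = (-3.80, -1.26);  n_1 = (-0.3147, +0.9492)
edge 2: e_2 = (-1.11, -2.91);  n_2 = (-0.9343, +0.3564)
∠(n_1, n_2) = 50.78°
δ = |180° − 50.78°| = 129.22°
129.22° > 2α = 28.07°  →  invalid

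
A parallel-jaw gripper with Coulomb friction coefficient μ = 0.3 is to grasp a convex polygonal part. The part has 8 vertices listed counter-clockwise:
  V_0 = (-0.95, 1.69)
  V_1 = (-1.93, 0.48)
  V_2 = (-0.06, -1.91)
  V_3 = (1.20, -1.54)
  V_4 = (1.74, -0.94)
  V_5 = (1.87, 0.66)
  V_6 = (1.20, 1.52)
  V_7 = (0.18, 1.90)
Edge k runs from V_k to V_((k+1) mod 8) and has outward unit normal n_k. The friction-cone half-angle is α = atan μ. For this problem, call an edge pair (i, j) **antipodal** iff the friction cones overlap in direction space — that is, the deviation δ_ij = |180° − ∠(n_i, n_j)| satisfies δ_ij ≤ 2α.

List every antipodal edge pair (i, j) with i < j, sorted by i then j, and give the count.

α = atan 0.3 = 16.70°;  2α = 33.40°
n_0 = (-0.7771, +0.6294)
n_1 = (-0.7876, -0.6162)
n_2 = (+0.2818, -0.9595)
n_3 = (+0.7433, -0.6690)
n_4 = (+0.9967, -0.0810)
n_5 = (+0.7889, +0.6146)
n_6 = (+0.3491, +0.9371)
n_7 = (-0.1827, +0.9832)
  (0,1): δ = 102.95°  ·
  (0,2): δ = 34.63°  ·
  (0,3): δ = 2.98°  ✓
  (0,4): δ = 34.36°  ·
  (0,5): δ = 76.93°  ·
  (0,6): δ = 108.57°  ·
  (0,7): δ = 139.53°  ·
  (1,2): δ = 111.68°  ·
  (1,3): δ = 80.03°  ·
  (1,4): δ = 42.69°  ·
  (1,5): δ = 0.12°  ✓
  (1,6): δ = 31.53°  ✓
  (1,7): δ = 62.49°  ·
  (2,3): δ = 148.35°  ·
  (2,4): δ = 111.01°  ·
  (2,5): δ = 68.44°  ·
  (2,6): δ = 36.80°  ·
  (2,7): δ = 5.84°  ✓
  (3,4): δ = 142.66°  ·
  (3,5): δ = 100.09°  ·
  (3,6): δ = 68.45°  ·
  (3,7): δ = 37.49°  ·
  (4,5): δ = 137.43°  ·
  (4,6): δ = 105.79°  ·
  (4,7): δ = 74.83°  ·
  (5,6): δ = 148.35°  ·
  (5,7): δ = 117.39°  ·
  (6,7): δ = 149.04°  ·
antipodal pairs: 4

count = 4; pairs: (0,3), (1,5), (1,6), (2,7)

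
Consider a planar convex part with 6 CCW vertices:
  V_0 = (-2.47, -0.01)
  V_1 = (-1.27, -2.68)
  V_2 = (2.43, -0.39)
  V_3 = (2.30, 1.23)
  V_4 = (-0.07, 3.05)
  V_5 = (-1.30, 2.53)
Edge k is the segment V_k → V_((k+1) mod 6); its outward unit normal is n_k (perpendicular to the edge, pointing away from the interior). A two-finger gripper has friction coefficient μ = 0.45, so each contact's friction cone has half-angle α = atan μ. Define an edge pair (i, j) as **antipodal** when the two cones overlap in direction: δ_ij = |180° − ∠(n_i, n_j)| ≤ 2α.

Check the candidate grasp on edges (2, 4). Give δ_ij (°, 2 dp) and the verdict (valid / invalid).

α = atan 0.45 = 24.23°;  2α = 48.46°
edge 2: e_2 = (-0.13, +1.62);  n_2 = (+0.9968, +0.0800)
edge 4: e_4 = (-1.23, -0.52);  n_4 = (-0.3894, +0.9211)
∠(n_2, n_4) = 108.33°
δ = |180° − 108.33°| = 71.67°
71.67° > 2α = 48.46°  →  invalid

δ = 71.67°, invalid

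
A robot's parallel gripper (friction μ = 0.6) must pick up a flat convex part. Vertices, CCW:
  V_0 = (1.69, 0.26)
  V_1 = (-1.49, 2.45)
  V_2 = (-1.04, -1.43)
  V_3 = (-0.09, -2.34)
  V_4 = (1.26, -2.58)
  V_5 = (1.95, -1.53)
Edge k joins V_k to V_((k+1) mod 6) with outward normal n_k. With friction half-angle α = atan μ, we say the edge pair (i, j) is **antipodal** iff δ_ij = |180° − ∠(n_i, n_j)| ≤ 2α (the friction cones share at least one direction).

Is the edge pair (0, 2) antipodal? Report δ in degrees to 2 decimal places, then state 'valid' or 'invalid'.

α = atan 0.6 = 30.96°;  2α = 61.93°
edge 0: e_0 = (-3.18, +2.19);  n_0 = (+0.5672, +0.8236)
edge 2: e_2 = (+0.95, -0.91);  n_2 = (-0.6917, -0.7221)
∠(n_0, n_2) = 170.79°
δ = |180° − 170.79°| = 9.21°
9.21° ≤ 2α = 61.93°  →  valid

δ = 9.21°, valid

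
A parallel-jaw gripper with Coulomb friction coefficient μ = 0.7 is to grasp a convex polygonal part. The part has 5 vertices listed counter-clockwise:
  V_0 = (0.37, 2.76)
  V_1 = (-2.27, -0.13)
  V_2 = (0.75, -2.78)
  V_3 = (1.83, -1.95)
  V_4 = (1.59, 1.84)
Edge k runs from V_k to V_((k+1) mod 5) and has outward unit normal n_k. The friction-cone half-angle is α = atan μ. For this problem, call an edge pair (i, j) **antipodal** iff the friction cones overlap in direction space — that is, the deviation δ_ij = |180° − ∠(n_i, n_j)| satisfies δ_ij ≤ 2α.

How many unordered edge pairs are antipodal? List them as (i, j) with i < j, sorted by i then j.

α = atan 0.7 = 34.99°;  2α = 69.98°
n_0 = (-0.7383, +0.6745)
n_1 = (-0.6596, -0.7517)
n_2 = (+0.6094, -0.7929)
n_3 = (+0.9980, +0.0632)
n_4 = (+0.6021, +0.7984)
  (0,1): δ = 88.85°  ·
  (0,2): δ = 10.05°  ✓
  (0,3): δ = 46.03°  ✓
  (0,4): δ = 95.39°  ·
  (1,2): δ = 101.19°  ·
  (1,3): δ = 45.11°  ✓
  (1,4): δ = 4.25°  ✓
  (2,3): δ = 123.92°  ·
  (2,4): δ = 74.56°  ·
  (3,4): δ = 130.64°  ·
antipodal pairs: 4

count = 4; pairs: (0,2), (0,3), (1,3), (1,4)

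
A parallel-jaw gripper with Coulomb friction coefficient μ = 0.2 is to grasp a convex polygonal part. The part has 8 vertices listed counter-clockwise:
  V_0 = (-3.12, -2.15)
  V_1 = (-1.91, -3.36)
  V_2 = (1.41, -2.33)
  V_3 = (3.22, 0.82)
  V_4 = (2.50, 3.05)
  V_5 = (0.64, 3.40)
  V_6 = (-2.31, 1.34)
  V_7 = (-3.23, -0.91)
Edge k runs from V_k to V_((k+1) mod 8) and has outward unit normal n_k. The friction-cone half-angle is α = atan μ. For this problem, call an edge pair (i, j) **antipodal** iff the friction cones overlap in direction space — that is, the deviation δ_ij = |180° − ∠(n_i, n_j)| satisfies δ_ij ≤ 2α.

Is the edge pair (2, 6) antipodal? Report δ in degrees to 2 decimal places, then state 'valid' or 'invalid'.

α = atan 0.2 = 11.31°;  2α = 22.62°
edge 2: e_2 = (+1.81, +3.15);  n_2 = (+0.8671, -0.4982)
edge 6: e_6 = (-0.92, -2.25);  n_6 = (-0.9256, +0.3785)
∠(n_2, n_6) = 172.36°
δ = |180° − 172.36°| = 7.64°
7.64° ≤ 2α = 22.62°  →  valid

δ = 7.64°, valid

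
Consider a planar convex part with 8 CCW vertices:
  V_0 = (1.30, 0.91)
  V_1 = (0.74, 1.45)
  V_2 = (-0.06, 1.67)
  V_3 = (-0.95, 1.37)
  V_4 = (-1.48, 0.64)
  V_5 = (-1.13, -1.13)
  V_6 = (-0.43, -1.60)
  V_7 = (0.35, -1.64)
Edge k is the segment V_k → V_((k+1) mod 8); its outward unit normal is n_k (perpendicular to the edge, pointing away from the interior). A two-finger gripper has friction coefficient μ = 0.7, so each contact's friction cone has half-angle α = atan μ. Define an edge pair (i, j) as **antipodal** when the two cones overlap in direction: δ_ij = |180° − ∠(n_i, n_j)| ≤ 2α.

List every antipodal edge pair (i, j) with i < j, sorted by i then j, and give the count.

α = atan 0.7 = 34.99°;  2α = 69.98°
n_0 = (+0.6941, +0.7198)
n_1 = (+0.2652, +0.9642)
n_2 = (-0.3194, +0.9476)
n_3 = (-0.8092, +0.5875)
n_4 = (-0.9810, -0.1940)
n_5 = (-0.5574, -0.8302)
n_6 = (-0.0512, -0.9987)
n_7 = (+0.9371, -0.3491)
  (0,1): δ = 151.42°  ·
  (0,2): δ = 117.41°  ·
  (0,3): δ = 82.02°  ·
  (0,4): δ = 34.86°  ✓
  (0,5): δ = 10.08°  ✓
  (0,6): δ = 41.02°  ✓
  (0,7): δ = 113.53°  ·
  (1,2): δ = 146.00°  ·
  (1,3): δ = 110.60°  ·
  (1,4): δ = 63.44°  ✓
  (1,5): δ = 18.50°  ✓
  (1,6): δ = 12.44°  ✓
  (1,7): δ = 84.94°  ·
  (2,3): δ = 144.61°  ·
  (2,4): δ = 97.44°  ·
  (2,5): δ = 52.51°  ✓
  (2,6): δ = 21.56°  ✓
  (2,7): δ = 50.94°  ✓
  (3,4): δ = 132.83°  ·
  (3,5): δ = 87.90°  ·
  (3,6): δ = 56.95°  ✓
  (3,7): δ = 15.55°  ✓
  (4,5): δ = 135.06°  ·
  (4,6): δ = 104.12°  ·
  (4,7): δ = 31.62°  ✓
  (5,6): δ = 149.06°  ·
  (5,7): δ = 76.55°  ·
  (6,7): δ = 107.50°  ·
antipodal pairs: 12

count = 12; pairs: (0,4), (0,5), (0,6), (1,4), (1,5), (1,6), (2,5), (2,6), (2,7), (3,6), (3,7), (4,7)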